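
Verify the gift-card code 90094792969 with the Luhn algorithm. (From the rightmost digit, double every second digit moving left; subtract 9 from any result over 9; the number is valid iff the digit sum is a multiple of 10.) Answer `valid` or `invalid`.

From the right, keep odd positions and double even positions (subtract 9 from any doubled value over 9):
  doubled (positions 2,4,...): 3 4 5 9 0 → sum 21
  kept (positions 1,3,...): 9 9 9 4 0 9 → sum 40
Total = 61.
61 mod 10 = 1, so the number is invalid.

invalid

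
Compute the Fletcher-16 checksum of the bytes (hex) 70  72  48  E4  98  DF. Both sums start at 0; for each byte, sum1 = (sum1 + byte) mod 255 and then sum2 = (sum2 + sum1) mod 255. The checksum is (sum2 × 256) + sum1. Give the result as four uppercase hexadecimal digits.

Running sums (mod 255):
  after byte 0 (70): sum1=112, sum2=112
  after byte 1 (72): sum1=226, sum2=83
  after byte 2 (48): sum1=43, sum2=126
  after byte 3 (E4): sum1=16, sum2=142
  after byte 4 (98): sum1=168, sum2=55
  after byte 5 (DF): sum1=136, sum2=191
Checksum = sum2·256 + sum1 = 191·256 + 136 = 49032 = 0xBF88.

BF88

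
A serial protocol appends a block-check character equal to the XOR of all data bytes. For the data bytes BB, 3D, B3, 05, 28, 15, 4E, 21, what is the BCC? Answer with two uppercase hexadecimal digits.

62

XOR the bytes together:
  start with 0xBB
  0xBB ⊕ 0x3D = 0x86
  0x86 ⊕ 0xB3 = 0x35
  0x35 ⊕ 0x05 = 0x30
  0x30 ⊕ 0x28 = 0x18
  0x18 ⊕ 0x15 = 0x0D
  0x0D ⊕ 0x4E = 0x43
  0x43 ⊕ 0x21 = 0x62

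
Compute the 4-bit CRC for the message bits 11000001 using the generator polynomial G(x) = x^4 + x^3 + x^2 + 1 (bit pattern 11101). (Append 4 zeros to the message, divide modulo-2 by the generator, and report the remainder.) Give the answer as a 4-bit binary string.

1000

Append 4 zeros: 110000010000. Divide by 11101 (XOR where the leading bit is 1):
  pos 0: 11000 XOR 11101 = 00101
  pos 2: 10100 XOR 11101 = 01001
  pos 3: 10011 XOR 11101 = 01110
  pos 4: 11100 XOR 11101 = 00001
Remainder (last 4 bits) = 1000. This is the CRC / FCS.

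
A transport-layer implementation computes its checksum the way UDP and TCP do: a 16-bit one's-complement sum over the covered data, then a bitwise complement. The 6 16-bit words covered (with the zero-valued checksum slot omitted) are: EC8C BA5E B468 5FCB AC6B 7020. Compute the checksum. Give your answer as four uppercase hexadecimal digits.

One's-complement addition (fold any carry out of bit 15 back into bit 0):
  0xEC8C + 0xBA5E = 0x1A6EA → wrap carry → 0xA6EB
  0xA6EB + 0xB468 = 0x15B53 → wrap carry → 0x5B54
  0x5B54 + 0x5FCB = 0x0BB1F
  0xBB1F + 0xAC6B = 0x1678A → wrap carry → 0x678B
  0x678B + 0x7020 = 0x0D7AB
One's-complement sum = 0xD7AB.
Checksum = ~0xD7AB & 0xFFFF = 0x2854.

2854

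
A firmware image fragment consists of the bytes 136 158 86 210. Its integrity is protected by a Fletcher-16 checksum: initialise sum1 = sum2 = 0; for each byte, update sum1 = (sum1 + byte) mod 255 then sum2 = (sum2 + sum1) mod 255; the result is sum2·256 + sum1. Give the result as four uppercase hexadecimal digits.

7D50

Running sums (mod 255):
  after byte 0 (136): sum1=136, sum2=136
  after byte 1 (158): sum1=39, sum2=175
  after byte 2 (86): sum1=125, sum2=45
  after byte 3 (210): sum1=80, sum2=125
Checksum = sum2·256 + sum1 = 125·256 + 80 = 32080 = 0x7D50.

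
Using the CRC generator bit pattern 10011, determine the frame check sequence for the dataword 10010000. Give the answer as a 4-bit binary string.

1011

Append 4 zeros: 100100000000. Divide by 10011 (XOR where the leading bit is 1):
  pos 0: 10010 XOR 10011 = 00001
  pos 4: 10000 XOR 10011 = 00011
  pos 7: 11000 XOR 10011 = 01011
Remainder (last 4 bits) = 1011. This is the CRC / FCS.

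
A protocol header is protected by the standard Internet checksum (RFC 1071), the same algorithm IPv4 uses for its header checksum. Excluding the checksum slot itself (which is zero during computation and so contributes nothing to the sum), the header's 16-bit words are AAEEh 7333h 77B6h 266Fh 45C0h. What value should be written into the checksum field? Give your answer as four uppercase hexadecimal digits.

One's-complement addition (fold any carry out of bit 15 back into bit 0):
  0xAAEE + 0x7333 = 0x11E21 → wrap carry → 0x1E22
  0x1E22 + 0x77B6 = 0x095D8
  0x95D8 + 0x266F = 0x0BC47
  0xBC47 + 0x45C0 = 0x10207 → wrap carry → 0x0208
One's-complement sum = 0x0208.
Checksum = ~0x0208 & 0xFFFF = 0xFDF7.

FDF7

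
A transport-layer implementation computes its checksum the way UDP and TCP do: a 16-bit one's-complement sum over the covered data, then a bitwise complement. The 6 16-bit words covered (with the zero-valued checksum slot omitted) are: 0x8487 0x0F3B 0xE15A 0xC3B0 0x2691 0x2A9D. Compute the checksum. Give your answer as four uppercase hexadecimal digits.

7603

One's-complement addition (fold any carry out of bit 15 back into bit 0):
  0x8487 + 0x0F3B = 0x093C2
  0x93C2 + 0xE15A = 0x1751C → wrap carry → 0x751D
  0x751D + 0xC3B0 = 0x138CD → wrap carry → 0x38CE
  0x38CE + 0x2691 = 0x05F5F
  0x5F5F + 0x2A9D = 0x089FC
One's-complement sum = 0x89FC.
Checksum = ~0x89FC & 0xFFFF = 0x7603.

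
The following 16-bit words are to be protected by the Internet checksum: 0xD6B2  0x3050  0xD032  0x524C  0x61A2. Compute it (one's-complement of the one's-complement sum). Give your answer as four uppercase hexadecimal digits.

One's-complement addition (fold any carry out of bit 15 back into bit 0):
  0xD6B2 + 0x3050 = 0x10702 → wrap carry → 0x0703
  0x0703 + 0xD032 = 0x0D735
  0xD735 + 0x524C = 0x12981 → wrap carry → 0x2982
  0x2982 + 0x61A2 = 0x08B24
One's-complement sum = 0x8B24.
Checksum = ~0x8B24 & 0xFFFF = 0x74DB.

74DB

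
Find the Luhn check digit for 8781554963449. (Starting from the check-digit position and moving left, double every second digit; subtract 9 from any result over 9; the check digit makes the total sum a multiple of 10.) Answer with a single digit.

Partial digits right→left: 9 4 4 3 6 9 4 5 5 1 8 7 8
Double every second digit counting from the check-digit position (so the 1st, 3rd, 5th, ... of the partial from the right).
  doubled (with −9 where >9): 9 8 3 8 1 7 7 → sum 43
  kept as-is: 4 3 9 5 1 7 → sum 29
Total = 43 + 29 = 72.
Check digit = (10 − (72 mod 10)) mod 10 = 8.

8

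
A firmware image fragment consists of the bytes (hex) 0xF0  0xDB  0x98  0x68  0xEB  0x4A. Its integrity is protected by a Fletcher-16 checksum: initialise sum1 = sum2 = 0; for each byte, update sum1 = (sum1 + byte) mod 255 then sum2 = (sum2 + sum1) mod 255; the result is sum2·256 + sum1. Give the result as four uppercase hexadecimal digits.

AE04

Running sums (mod 255):
  after byte 0 (0xF0): sum1=240, sum2=240
  after byte 1 (0xDB): sum1=204, sum2=189
  after byte 2 (0x98): sum1=101, sum2=35
  after byte 3 (0x68): sum1=205, sum2=240
  after byte 4 (0xEB): sum1=185, sum2=170
  after byte 5 (0x4A): sum1=4, sum2=174
Checksum = sum2·256 + sum1 = 174·256 + 4 = 44548 = 0xAE04.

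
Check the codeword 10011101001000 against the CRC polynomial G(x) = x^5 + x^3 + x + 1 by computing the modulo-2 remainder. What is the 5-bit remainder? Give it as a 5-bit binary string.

00000

Modulo-2 division of 10011101001000 by 101011:
  pos 0: 100111 XOR 101011 = 001100
  pos 2: 110001 XOR 101011 = 011010
  pos 3: 110100 XOR 101011 = 011111
  pos 4: 111110 XOR 101011 = 010101
  pos 5: 101011 XOR 101011 = 000000
Remainder = 00000 (zero — the frame passes the CRC check).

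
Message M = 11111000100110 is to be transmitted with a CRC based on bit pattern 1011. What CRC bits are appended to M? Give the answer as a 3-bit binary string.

Append 3 zeros: 11111000100110000. Divide by 1011 (XOR where the leading bit is 1):
  pos 0: 1111 XOR 1011 = 0100
  pos 1: 1001 XOR 1011 = 0010
  pos 3: 1000 XOR 1011 = 0011
  pos 5: 1101 XOR 1011 = 0110
  pos 6: 1100 XOR 1011 = 0111
  pos 7: 1110 XOR 1011 = 0101
  pos 8: 1011 XOR 1011 = 0000
  pos 12: 1000 XOR 1011 = 0011
Remainder (last 3 bits) = 110. This is the CRC / FCS.

110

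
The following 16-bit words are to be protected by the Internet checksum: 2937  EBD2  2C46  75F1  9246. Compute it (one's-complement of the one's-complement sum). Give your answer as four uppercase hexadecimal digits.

One's-complement addition (fold any carry out of bit 15 back into bit 0):
  0x2937 + 0xEBD2 = 0x11509 → wrap carry → 0x150A
  0x150A + 0x2C46 = 0x04150
  0x4150 + 0x75F1 = 0x0B741
  0xB741 + 0x9246 = 0x14987 → wrap carry → 0x4988
One's-complement sum = 0x4988.
Checksum = ~0x4988 & 0xFFFF = 0xB677.

B677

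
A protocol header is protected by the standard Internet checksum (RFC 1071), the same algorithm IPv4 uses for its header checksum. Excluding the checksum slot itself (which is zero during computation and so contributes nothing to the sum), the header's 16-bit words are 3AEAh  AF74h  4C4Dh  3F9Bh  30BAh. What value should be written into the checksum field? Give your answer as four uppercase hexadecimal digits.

One's-complement addition (fold any carry out of bit 15 back into bit 0):
  0x3AEA + 0xAF74 = 0x0EA5E
  0xEA5E + 0x4C4D = 0x136AB → wrap carry → 0x36AC
  0x36AC + 0x3F9B = 0x07647
  0x7647 + 0x30BA = 0x0A701
One's-complement sum = 0xA701.
Checksum = ~0xA701 & 0xFFFF = 0x58FE.

58FE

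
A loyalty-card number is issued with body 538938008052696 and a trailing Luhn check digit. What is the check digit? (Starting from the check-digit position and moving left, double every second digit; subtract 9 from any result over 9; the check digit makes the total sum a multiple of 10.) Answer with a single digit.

1

Partial digits right→left: 6 9 6 2 5 0 8 0 0 8 3 9 8 3 5
Double every second digit counting from the check-digit position (so the 1st, 3rd, 5th, ... of the partial from the right).
  doubled (with −9 where >9): 3 3 1 7 0 6 7 1 → sum 28
  kept as-is: 9 2 0 0 8 9 3 → sum 31
Total = 28 + 31 = 59.
Check digit = (10 − (59 mod 10)) mod 10 = 1.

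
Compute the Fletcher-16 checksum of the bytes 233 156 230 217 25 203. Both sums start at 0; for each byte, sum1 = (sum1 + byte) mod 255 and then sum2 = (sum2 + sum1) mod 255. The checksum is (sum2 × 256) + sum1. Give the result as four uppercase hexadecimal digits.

Running sums (mod 255):
  after byte 0 (233): sum1=233, sum2=233
  after byte 1 (156): sum1=134, sum2=112
  after byte 2 (230): sum1=109, sum2=221
  after byte 3 (217): sum1=71, sum2=37
  after byte 4 (25): sum1=96, sum2=133
  after byte 5 (203): sum1=44, sum2=177
Checksum = sum2·256 + sum1 = 177·256 + 44 = 45356 = 0xB12C.

B12C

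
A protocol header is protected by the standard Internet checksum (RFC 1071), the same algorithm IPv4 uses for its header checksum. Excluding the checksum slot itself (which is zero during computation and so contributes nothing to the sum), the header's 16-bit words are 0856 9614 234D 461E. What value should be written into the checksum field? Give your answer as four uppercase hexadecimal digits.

F829

One's-complement addition (fold any carry out of bit 15 back into bit 0):
  0x0856 + 0x9614 = 0x09E6A
  0x9E6A + 0x234D = 0x0C1B7
  0xC1B7 + 0x461E = 0x107D5 → wrap carry → 0x07D6
One's-complement sum = 0x07D6.
Checksum = ~0x07D6 & 0xFFFF = 0xF829.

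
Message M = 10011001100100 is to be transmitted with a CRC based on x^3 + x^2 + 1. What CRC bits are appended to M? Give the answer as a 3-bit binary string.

100

Append 3 zeros: 10011001100100000. Divide by 1101 (XOR where the leading bit is 1):
  pos 0: 1001 XOR 1101 = 0100
  pos 1: 1001 XOR 1101 = 0100
  pos 2: 1000 XOR 1101 = 0101
  pos 3: 1010 XOR 1101 = 0111
  pos 4: 1111 XOR 1101 = 0010
  pos 6: 1010 XOR 1101 = 0111
  pos 7: 1110 XOR 1101 = 0011
  pos 9: 1110 XOR 1101 = 0011
  pos 11: 1100 XOR 1101 = 0001
Remainder (last 3 bits) = 100. This is the CRC / FCS.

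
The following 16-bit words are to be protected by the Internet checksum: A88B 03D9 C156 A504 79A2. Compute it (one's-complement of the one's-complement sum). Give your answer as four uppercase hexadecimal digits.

739D

One's-complement addition (fold any carry out of bit 15 back into bit 0):
  0xA88B + 0x03D9 = 0x0AC64
  0xAC64 + 0xC156 = 0x16DBA → wrap carry → 0x6DBB
  0x6DBB + 0xA504 = 0x112BF → wrap carry → 0x12C0
  0x12C0 + 0x79A2 = 0x08C62
One's-complement sum = 0x8C62.
Checksum = ~0x8C62 & 0xFFFF = 0x739D.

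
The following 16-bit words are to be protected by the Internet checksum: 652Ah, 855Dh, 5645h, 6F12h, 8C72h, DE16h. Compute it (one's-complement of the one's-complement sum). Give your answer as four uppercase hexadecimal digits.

E596

One's-complement addition (fold any carry out of bit 15 back into bit 0):
  0x652A + 0x855D = 0x0EA87
  0xEA87 + 0x5645 = 0x140CC → wrap carry → 0x40CD
  0x40CD + 0x6F12 = 0x0AFDF
  0xAFDF + 0x8C72 = 0x13C51 → wrap carry → 0x3C52
  0x3C52 + 0xDE16 = 0x11A68 → wrap carry → 0x1A69
One's-complement sum = 0x1A69.
Checksum = ~0x1A69 & 0xFFFF = 0xE596.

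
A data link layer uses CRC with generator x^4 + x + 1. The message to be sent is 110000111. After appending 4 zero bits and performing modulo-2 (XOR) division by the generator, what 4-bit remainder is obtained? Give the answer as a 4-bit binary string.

1000

Append 4 zeros: 1100001110000. Divide by 10011 (XOR where the leading bit is 1):
  pos 0: 11000 XOR 10011 = 01011
  pos 1: 10110 XOR 10011 = 00101
  pos 3: 10111 XOR 10011 = 00100
  pos 5: 10010 XOR 10011 = 00001
Remainder (last 4 bits) = 1000. This is the CRC / FCS.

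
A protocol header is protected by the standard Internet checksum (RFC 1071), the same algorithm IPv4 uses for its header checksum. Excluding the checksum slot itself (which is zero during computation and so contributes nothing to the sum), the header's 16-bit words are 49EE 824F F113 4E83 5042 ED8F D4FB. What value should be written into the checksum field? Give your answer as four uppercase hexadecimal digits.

E15C

One's-complement addition (fold any carry out of bit 15 back into bit 0):
  0x49EE + 0x824F = 0x0CC3D
  0xCC3D + 0xF113 = 0x1BD50 → wrap carry → 0xBD51
  0xBD51 + 0x4E83 = 0x10BD4 → wrap carry → 0x0BD5
  0x0BD5 + 0x5042 = 0x05C17
  0x5C17 + 0xED8F = 0x149A6 → wrap carry → 0x49A7
  0x49A7 + 0xD4FB = 0x11EA2 → wrap carry → 0x1EA3
One's-complement sum = 0x1EA3.
Checksum = ~0x1EA3 & 0xFFFF = 0xE15C.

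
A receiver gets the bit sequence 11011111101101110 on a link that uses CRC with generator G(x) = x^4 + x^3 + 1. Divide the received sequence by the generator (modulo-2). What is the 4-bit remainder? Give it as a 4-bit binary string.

Modulo-2 division of 11011111101101110 by 11001:
  pos 0: 11011 XOR 11001 = 00010
  pos 3: 10111 XOR 11001 = 01110
  pos 4: 11101 XOR 11001 = 00100
  pos 6: 10001 XOR 11001 = 01000
  pos 7: 10001 XOR 11001 = 01000
  pos 8: 10000 XOR 11001 = 01001
  pos 9: 10011 XOR 11001 = 01010
  pos 10: 10101 XOR 11001 = 01100
  pos 11: 11001 XOR 11001 = 00000
Remainder = 0000 (zero — the frame passes the CRC check).

0000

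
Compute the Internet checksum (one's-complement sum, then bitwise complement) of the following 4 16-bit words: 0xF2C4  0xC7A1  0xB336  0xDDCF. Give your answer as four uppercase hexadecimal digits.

One's-complement addition (fold any carry out of bit 15 back into bit 0):
  0xF2C4 + 0xC7A1 = 0x1BA65 → wrap carry → 0xBA66
  0xBA66 + 0xB336 = 0x16D9C → wrap carry → 0x6D9D
  0x6D9D + 0xDDCF = 0x14B6C → wrap carry → 0x4B6D
One's-complement sum = 0x4B6D.
Checksum = ~0x4B6D & 0xFFFF = 0xB492.

B492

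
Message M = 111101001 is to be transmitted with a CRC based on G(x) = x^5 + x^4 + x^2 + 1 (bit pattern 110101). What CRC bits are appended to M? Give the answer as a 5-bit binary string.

Append 5 zeros: 11110100100000. Divide by 110101 (XOR where the leading bit is 1):
  pos 0: 111101 XOR 110101 = 001000
  pos 2: 100000 XOR 110101 = 010101
  pos 3: 101011 XOR 110101 = 011110
  pos 4: 111100 XOR 110101 = 001001
  pos 6: 100100 XOR 110101 = 010001
  pos 7: 100010 XOR 110101 = 010111
  pos 8: 101110 XOR 110101 = 011011
Remainder (last 5 bits) = 11011. This is the CRC / FCS.

11011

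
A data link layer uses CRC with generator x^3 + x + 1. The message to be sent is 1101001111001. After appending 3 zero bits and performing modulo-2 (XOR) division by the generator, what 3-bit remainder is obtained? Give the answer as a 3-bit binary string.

Append 3 zeros: 1101001111001000. Divide by 1011 (XOR where the leading bit is 1):
  pos 0: 1101 XOR 1011 = 0110
  pos 1: 1100 XOR 1011 = 0111
  pos 2: 1110 XOR 1011 = 0101
  pos 3: 1011 XOR 1011 = 0000
  pos 7: 1110 XOR 1011 = 0101
  pos 8: 1010 XOR 1011 = 0001
  pos 11: 1100 XOR 1011 = 0111
  pos 12: 1110 XOR 1011 = 0101
Remainder (last 3 bits) = 101. This is the CRC / FCS.

101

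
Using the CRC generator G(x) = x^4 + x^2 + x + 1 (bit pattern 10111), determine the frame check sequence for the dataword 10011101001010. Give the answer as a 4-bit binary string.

Append 4 zeros: 100111010010100000. Divide by 10111 (XOR where the leading bit is 1):
  pos 0: 10011 XOR 10111 = 00100
  pos 2: 10010 XOR 10111 = 00101
  pos 4: 10110 XOR 10111 = 00001
  pos 8: 10101 XOR 10111 = 00010
  pos 11: 10000 XOR 10111 = 00111
  pos 13: 11100 XOR 10111 = 01011
Remainder (last 4 bits) = 1011. This is the CRC / FCS.

1011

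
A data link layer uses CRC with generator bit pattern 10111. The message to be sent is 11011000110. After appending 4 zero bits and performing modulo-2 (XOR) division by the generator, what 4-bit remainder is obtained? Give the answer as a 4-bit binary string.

0000

Append 4 zeros: 110110001100000. Divide by 10111 (XOR where the leading bit is 1):
  pos 0: 11011 XOR 10111 = 01100
  pos 1: 11000 XOR 10111 = 01111
  pos 2: 11110 XOR 10111 = 01001
  pos 3: 10010 XOR 10111 = 00101
  pos 5: 10111 XOR 10111 = 00000
Remainder (last 4 bits) = 0000. This is the CRC / FCS.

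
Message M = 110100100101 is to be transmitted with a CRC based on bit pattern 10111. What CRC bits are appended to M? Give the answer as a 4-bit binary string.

Append 4 zeros: 1101001001010000. Divide by 10111 (XOR where the leading bit is 1):
  pos 0: 11010 XOR 10111 = 01101
  pos 1: 11010 XOR 10111 = 01101
  pos 2: 11011 XOR 10111 = 01100
  pos 3: 11000 XOR 10111 = 01111
  pos 4: 11110 XOR 10111 = 01001
  pos 5: 10011 XOR 10111 = 00100
  pos 7: 10001 XOR 10111 = 00110
  pos 9: 11000 XOR 10111 = 01111
  pos 10: 11110 XOR 10111 = 01001
  pos 11: 10010 XOR 10111 = 00101
Remainder (last 4 bits) = 0101. This is the CRC / FCS.

0101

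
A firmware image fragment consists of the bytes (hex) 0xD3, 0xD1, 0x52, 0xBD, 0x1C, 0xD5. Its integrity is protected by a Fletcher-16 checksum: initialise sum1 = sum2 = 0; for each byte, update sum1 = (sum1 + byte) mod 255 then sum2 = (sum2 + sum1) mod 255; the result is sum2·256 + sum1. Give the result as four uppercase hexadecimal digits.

A0A7

Running sums (mod 255):
  after byte 0 (0xD3): sum1=211, sum2=211
  after byte 1 (0xD1): sum1=165, sum2=121
  after byte 2 (0x52): sum1=247, sum2=113
  after byte 3 (0xBD): sum1=181, sum2=39
  after byte 4 (0x1C): sum1=209, sum2=248
  after byte 5 (0xD5): sum1=167, sum2=160
Checksum = sum2·256 + sum1 = 160·256 + 167 = 41127 = 0xA0A7.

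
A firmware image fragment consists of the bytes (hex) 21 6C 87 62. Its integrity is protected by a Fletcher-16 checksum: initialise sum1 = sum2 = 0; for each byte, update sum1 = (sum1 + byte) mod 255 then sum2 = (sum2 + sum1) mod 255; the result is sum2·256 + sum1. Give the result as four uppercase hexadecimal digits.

Running sums (mod 255):
  after byte 0 (21): sum1=33, sum2=33
  after byte 1 (6C): sum1=141, sum2=174
  after byte 2 (87): sum1=21, sum2=195
  after byte 3 (62): sum1=119, sum2=59
Checksum = sum2·256 + sum1 = 59·256 + 119 = 15223 = 0x3B77.

3B77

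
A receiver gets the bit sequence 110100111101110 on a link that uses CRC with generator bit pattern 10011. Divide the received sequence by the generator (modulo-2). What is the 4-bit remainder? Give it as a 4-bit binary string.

0000

Modulo-2 division of 110100111101110 by 10011:
  pos 0: 11010 XOR 10011 = 01001
  pos 1: 10010 XOR 10011 = 00001
  pos 5: 11111 XOR 10011 = 01100
  pos 6: 11000 XOR 10011 = 01011
  pos 7: 10111 XOR 10011 = 00100
  pos 9: 10011 XOR 10011 = 00000
Remainder = 0000 (zero — the frame passes the CRC check).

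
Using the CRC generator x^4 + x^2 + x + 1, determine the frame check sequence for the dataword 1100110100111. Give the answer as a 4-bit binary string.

1001

Append 4 zeros: 11001101001110000. Divide by 10111 (XOR where the leading bit is 1):
  pos 0: 11001 XOR 10111 = 01110
  pos 1: 11101 XOR 10111 = 01010
  pos 2: 10100 XOR 10111 = 00011
  pos 5: 11100 XOR 10111 = 01011
  pos 6: 10111 XOR 10111 = 00000
  pos 11: 11000 XOR 10111 = 01111
  pos 12: 11110 XOR 10111 = 01001
Remainder (last 4 bits) = 1001. This is the CRC / FCS.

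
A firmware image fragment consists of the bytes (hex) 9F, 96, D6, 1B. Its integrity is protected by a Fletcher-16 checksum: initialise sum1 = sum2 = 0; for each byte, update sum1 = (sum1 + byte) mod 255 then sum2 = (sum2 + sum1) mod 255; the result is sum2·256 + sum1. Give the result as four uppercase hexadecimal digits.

Running sums (mod 255):
  after byte 0 (9F): sum1=159, sum2=159
  after byte 1 (96): sum1=54, sum2=213
  after byte 2 (D6): sum1=13, sum2=226
  after byte 3 (1B): sum1=40, sum2=11
Checksum = sum2·256 + sum1 = 11·256 + 40 = 2856 = 0x0B28.

0B28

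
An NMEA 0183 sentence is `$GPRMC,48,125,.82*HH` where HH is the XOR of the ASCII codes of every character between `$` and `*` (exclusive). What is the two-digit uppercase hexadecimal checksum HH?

XOR the ASCII codes of the payload characters:
  'G' = 0x47 → acc = 0x47
  'P' = 0x50 → acc = 0x17
  'R' = 0x52 → acc = 0x45
  'M' = 0x4D → acc = 0x08
  'C' = 0x43 → acc = 0x4B
  ',' = 0x2C → acc = 0x67
  '4' = 0x34 → acc = 0x53
  '8' = 0x38 → acc = 0x6B
  ',' = 0x2C → acc = 0x47
  '1' = 0x31 → acc = 0x76
  '2' = 0x32 → acc = 0x44
  '5' = 0x35 → acc = 0x71
  ',' = 0x2C → acc = 0x5D
  '.' = 0x2E → acc = 0x73
  '8' = 0x38 → acc = 0x4B
  '2' = 0x32 → acc = 0x79
Checksum = 0x79.

79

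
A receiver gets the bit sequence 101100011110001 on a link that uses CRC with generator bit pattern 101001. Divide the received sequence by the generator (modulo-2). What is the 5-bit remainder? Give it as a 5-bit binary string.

10101

Modulo-2 division of 101100011110001 by 101001:
  pos 0: 101100 XOR 101001 = 000101
  pos 3: 101011 XOR 101001 = 000010
  pos 7: 101100 XOR 101001 = 000101
Remainder = 10101 (nonzero — an error is detected).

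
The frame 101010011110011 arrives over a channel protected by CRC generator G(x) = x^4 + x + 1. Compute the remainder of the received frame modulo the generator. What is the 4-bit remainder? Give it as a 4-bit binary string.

Modulo-2 division of 101010011110011 by 10011:
  pos 0: 10101 XOR 10011 = 00110
  pos 2: 11000 XOR 10011 = 01011
  pos 3: 10111 XOR 10011 = 00100
  pos 5: 10011 XOR 10011 = 00000
  pos 10: 10011 XOR 10011 = 00000
Remainder = 0000 (zero — the frame passes the CRC check).

0000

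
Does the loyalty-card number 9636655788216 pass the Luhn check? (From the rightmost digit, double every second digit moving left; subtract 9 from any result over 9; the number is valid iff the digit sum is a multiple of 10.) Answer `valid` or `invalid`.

From the right, keep odd positions and double even positions (subtract 9 from any doubled value over 9):
  doubled (positions 2,4,...): 2 7 5 1 3 3 → sum 21
  kept (positions 1,3,...): 6 2 8 5 6 3 9 → sum 39
Total = 60.
60 mod 10 = 0, so the number is valid.

valid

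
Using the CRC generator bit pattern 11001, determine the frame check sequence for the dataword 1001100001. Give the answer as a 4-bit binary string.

Append 4 zeros: 10011000010000. Divide by 11001 (XOR where the leading bit is 1):
  pos 0: 10011 XOR 11001 = 01010
  pos 1: 10100 XOR 11001 = 01101
  pos 2: 11010 XOR 11001 = 00011
  pos 5: 11001 XOR 11001 = 00000
Remainder (last 4 bits) = 0000. This is the CRC / FCS.

0000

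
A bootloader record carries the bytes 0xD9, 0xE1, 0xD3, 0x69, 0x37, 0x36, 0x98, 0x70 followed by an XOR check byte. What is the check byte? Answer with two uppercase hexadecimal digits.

6B

XOR the bytes together:
  start with 0xD9
  0xD9 ⊕ 0xE1 = 0x38
  0x38 ⊕ 0xD3 = 0xEB
  0xEB ⊕ 0x69 = 0x82
  0x82 ⊕ 0x37 = 0xB5
  0xB5 ⊕ 0x36 = 0x83
  0x83 ⊕ 0x98 = 0x1B
  0x1B ⊕ 0x70 = 0x6B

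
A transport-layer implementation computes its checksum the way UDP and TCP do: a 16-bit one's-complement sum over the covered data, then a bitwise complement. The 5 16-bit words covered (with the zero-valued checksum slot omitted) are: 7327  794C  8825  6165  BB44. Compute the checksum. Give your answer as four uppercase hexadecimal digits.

One's-complement addition (fold any carry out of bit 15 back into bit 0):
  0x7327 + 0x794C = 0x0EC73
  0xEC73 + 0x8825 = 0x17498 → wrap carry → 0x7499
  0x7499 + 0x6165 = 0x0D5FE
  0xD5FE + 0xBB44 = 0x19142 → wrap carry → 0x9143
One's-complement sum = 0x9143.
Checksum = ~0x9143 & 0xFFFF = 0x6EBC.

6EBC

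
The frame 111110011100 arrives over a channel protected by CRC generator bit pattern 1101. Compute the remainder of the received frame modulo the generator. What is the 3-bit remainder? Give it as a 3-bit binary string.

011

Modulo-2 division of 111110011100 by 1101:
  pos 0: 1111 XOR 1101 = 0010
  pos 2: 1010 XOR 1101 = 0111
  pos 3: 1110 XOR 1101 = 0011
  pos 5: 1111 XOR 1101 = 0010
  pos 7: 1010 XOR 1101 = 0111
  pos 8: 1110 XOR 1101 = 0011
Remainder = 011 (nonzero — an error is detected).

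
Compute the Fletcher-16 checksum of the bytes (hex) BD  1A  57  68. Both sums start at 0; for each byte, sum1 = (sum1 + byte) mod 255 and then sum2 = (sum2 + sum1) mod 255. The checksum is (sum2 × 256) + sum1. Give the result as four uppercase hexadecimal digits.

5C97

Running sums (mod 255):
  after byte 0 (BD): sum1=189, sum2=189
  after byte 1 (1A): sum1=215, sum2=149
  after byte 2 (57): sum1=47, sum2=196
  after byte 3 (68): sum1=151, sum2=92
Checksum = sum2·256 + sum1 = 92·256 + 151 = 23703 = 0x5C97.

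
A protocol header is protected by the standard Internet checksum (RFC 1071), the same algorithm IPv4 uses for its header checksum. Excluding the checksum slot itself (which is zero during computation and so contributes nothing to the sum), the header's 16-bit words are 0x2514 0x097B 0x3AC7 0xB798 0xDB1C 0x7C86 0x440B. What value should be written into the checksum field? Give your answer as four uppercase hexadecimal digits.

One's-complement addition (fold any carry out of bit 15 back into bit 0):
  0x2514 + 0x097B = 0x02E8F
  0x2E8F + 0x3AC7 = 0x06956
  0x6956 + 0xB798 = 0x120EE → wrap carry → 0x20EF
  0x20EF + 0xDB1C = 0x0FC0B
  0xFC0B + 0x7C86 = 0x17891 → wrap carry → 0x7892
  0x7892 + 0x440B = 0x0BC9D
One's-complement sum = 0xBC9D.
Checksum = ~0xBC9D & 0xFFFF = 0x4362.

4362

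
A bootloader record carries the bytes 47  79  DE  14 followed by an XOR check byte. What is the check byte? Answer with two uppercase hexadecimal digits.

XOR the bytes together:
  start with 0x47
  0x47 ⊕ 0x79 = 0x3E
  0x3E ⊕ 0xDE = 0xE0
  0xE0 ⊕ 0x14 = 0xF4

F4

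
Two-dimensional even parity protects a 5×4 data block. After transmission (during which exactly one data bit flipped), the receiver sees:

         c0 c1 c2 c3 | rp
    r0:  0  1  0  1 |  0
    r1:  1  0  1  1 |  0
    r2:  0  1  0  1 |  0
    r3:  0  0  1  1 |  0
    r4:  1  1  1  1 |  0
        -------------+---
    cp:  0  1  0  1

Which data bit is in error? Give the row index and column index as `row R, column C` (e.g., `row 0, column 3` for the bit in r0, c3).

row 1, column 2

Recompute each row's even parity and compare to rp:
  r0: data parity 0, sent rp 0 → ok
  r1: data parity 1, sent rp 0 → mismatch
  r2: data parity 0, sent rp 0 → ok
  r3: data parity 0, sent rp 0 → ok
  r4: data parity 0, sent rp 0 → ok
Recompute each column's even parity and compare to cp:
  c0: data parity 0, sent cp 0 → ok
  c1: data parity 1, sent cp 1 → ok
  c2: data parity 1, sent cp 0 → mismatch
  c3: data parity 1, sent cp 1 → ok
Exactly one row (r1) and one column (c2) fail → the flipped bit is at their intersection.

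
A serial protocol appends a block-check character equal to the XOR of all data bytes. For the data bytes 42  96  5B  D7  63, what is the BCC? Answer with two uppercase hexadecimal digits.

3B

XOR the bytes together:
  start with 0x42
  0x42 ⊕ 0x96 = 0xD4
  0xD4 ⊕ 0x5B = 0x8F
  0x8F ⊕ 0xD7 = 0x58
  0x58 ⊕ 0x63 = 0x3B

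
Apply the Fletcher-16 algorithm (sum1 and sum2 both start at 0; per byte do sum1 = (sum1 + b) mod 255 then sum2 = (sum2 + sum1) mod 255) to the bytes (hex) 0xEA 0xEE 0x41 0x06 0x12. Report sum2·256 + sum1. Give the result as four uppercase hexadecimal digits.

Running sums (mod 255):
  after byte 0 (0xEA): sum1=234, sum2=234
  after byte 1 (0xEE): sum1=217, sum2=196
  after byte 2 (0x41): sum1=27, sum2=223
  after byte 3 (0x06): sum1=33, sum2=1
  after byte 4 (0x12): sum1=51, sum2=52
Checksum = sum2·256 + sum1 = 52·256 + 51 = 13363 = 0x3433.

3433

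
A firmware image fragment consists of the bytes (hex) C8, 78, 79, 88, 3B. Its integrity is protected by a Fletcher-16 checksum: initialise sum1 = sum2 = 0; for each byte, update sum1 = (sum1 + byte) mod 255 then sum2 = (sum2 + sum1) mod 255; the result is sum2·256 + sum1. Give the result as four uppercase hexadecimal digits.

Running sums (mod 255):
  after byte 0 (C8): sum1=200, sum2=200
  after byte 1 (78): sum1=65, sum2=10
  after byte 2 (79): sum1=186, sum2=196
  after byte 3 (88): sum1=67, sum2=8
  after byte 4 (3B): sum1=126, sum2=134
Checksum = sum2·256 + sum1 = 134·256 + 126 = 34430 = 0x867E.

867E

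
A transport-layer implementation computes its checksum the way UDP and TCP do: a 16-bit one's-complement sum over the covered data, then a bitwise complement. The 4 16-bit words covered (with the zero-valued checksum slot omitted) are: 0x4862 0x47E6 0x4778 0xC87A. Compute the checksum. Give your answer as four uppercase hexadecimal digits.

5FC4

One's-complement addition (fold any carry out of bit 15 back into bit 0):
  0x4862 + 0x47E6 = 0x09048
  0x9048 + 0x4778 = 0x0D7C0
  0xD7C0 + 0xC87A = 0x1A03A → wrap carry → 0xA03B
One's-complement sum = 0xA03B.
Checksum = ~0xA03B & 0xFFFF = 0x5FC4.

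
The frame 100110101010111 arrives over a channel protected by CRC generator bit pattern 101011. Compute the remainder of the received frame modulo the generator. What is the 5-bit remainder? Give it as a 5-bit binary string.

Modulo-2 division of 100110101010111 by 101011:
  pos 0: 100110 XOR 101011 = 001101
  pos 2: 110110 XOR 101011 = 011101
  pos 3: 111011 XOR 101011 = 010000
  pos 4: 100000 XOR 101011 = 001011
  pos 6: 101110 XOR 101011 = 000101
  pos 9: 101111 XOR 101011 = 000100
Remainder = 00100 (nonzero — an error is detected).

00100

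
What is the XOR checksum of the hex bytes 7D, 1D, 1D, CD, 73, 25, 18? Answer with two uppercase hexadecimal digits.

XOR the bytes together:
  start with 0x7D
  0x7D ⊕ 0x1D = 0x60
  0x60 ⊕ 0x1D = 0x7D
  0x7D ⊕ 0xCD = 0xB0
  0xB0 ⊕ 0x73 = 0xC3
  0xC3 ⊕ 0x25 = 0xE6
  0xE6 ⊕ 0x18 = 0xFE

FE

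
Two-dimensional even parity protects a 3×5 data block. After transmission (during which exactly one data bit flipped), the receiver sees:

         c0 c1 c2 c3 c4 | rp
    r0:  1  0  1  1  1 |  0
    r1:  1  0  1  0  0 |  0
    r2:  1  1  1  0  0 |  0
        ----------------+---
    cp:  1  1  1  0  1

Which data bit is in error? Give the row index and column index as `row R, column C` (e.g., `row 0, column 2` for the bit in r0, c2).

row 2, column 3

Recompute each row's even parity and compare to rp:
  r0: data parity 0, sent rp 0 → ok
  r1: data parity 0, sent rp 0 → ok
  r2: data parity 1, sent rp 0 → mismatch
Recompute each column's even parity and compare to cp:
  c0: data parity 1, sent cp 1 → ok
  c1: data parity 1, sent cp 1 → ok
  c2: data parity 1, sent cp 1 → ok
  c3: data parity 1, sent cp 0 → mismatch
  c4: data parity 1, sent cp 1 → ok
Exactly one row (r2) and one column (c3) fail → the flipped bit is at their intersection.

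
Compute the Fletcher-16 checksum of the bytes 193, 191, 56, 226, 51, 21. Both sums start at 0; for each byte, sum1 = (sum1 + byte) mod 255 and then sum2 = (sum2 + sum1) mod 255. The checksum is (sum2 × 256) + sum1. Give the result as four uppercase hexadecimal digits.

4EE4

Running sums (mod 255):
  after byte 0 (193): sum1=193, sum2=193
  after byte 1 (191): sum1=129, sum2=67
  after byte 2 (56): sum1=185, sum2=252
  after byte 3 (226): sum1=156, sum2=153
  after byte 4 (51): sum1=207, sum2=105
  after byte 5 (21): sum1=228, sum2=78
Checksum = sum2·256 + sum1 = 78·256 + 228 = 20196 = 0x4EE4.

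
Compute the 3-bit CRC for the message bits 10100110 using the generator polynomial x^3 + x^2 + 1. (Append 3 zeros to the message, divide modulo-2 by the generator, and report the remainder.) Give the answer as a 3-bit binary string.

011

Append 3 zeros: 10100110000. Divide by 1101 (XOR where the leading bit is 1):
  pos 0: 1010 XOR 1101 = 0111
  pos 1: 1110 XOR 1101 = 0011
  pos 3: 1111 XOR 1101 = 0010
  pos 5: 1000 XOR 1101 = 0101
  pos 6: 1010 XOR 1101 = 0111
  pos 7: 1110 XOR 1101 = 0011
Remainder (last 3 bits) = 011. This is the CRC / FCS.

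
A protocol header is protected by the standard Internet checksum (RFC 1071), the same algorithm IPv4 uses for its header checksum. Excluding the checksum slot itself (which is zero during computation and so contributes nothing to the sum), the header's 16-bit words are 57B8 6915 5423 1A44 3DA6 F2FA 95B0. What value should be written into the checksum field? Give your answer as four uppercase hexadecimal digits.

0A79

One's-complement addition (fold any carry out of bit 15 back into bit 0):
  0x57B8 + 0x6915 = 0x0C0CD
  0xC0CD + 0x5423 = 0x114F0 → wrap carry → 0x14F1
  0x14F1 + 0x1A44 = 0x02F35
  0x2F35 + 0x3DA6 = 0x06CDB
  0x6CDB + 0xF2FA = 0x15FD5 → wrap carry → 0x5FD6
  0x5FD6 + 0x95B0 = 0x0F586
One's-complement sum = 0xF586.
Checksum = ~0xF586 & 0xFFFF = 0x0A79.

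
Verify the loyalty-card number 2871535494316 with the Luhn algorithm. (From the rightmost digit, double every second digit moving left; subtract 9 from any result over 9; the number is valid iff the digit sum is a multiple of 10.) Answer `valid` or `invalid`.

valid

From the right, keep odd positions and double even positions (subtract 9 from any doubled value over 9):
  doubled (positions 2,4,...): 2 8 8 6 2 7 → sum 33
  kept (positions 1,3,...): 6 3 9 5 5 7 2 → sum 37
Total = 70.
70 mod 10 = 0, so the number is valid.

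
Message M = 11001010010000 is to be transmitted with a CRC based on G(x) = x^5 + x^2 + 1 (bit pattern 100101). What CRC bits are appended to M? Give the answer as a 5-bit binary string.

11001

Append 5 zeros: 1100101001000000000. Divide by 100101 (XOR where the leading bit is 1):
  pos 0: 110010 XOR 100101 = 010111
  pos 1: 101111 XOR 100101 = 001010
  pos 3: 101000 XOR 100101 = 001101
  pos 5: 110110 XOR 100101 = 010011
  pos 6: 100110 XOR 100101 = 000011
  pos 10: 110000 XOR 100101 = 010101
  pos 11: 101010 XOR 100101 = 001111
  pos 13: 111100 XOR 100101 = 011001
Remainder (last 5 bits) = 11001. This is the CRC / FCS.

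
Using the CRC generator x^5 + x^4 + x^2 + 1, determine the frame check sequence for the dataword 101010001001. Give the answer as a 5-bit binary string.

Append 5 zeros: 10101000100100000. Divide by 110101 (XOR where the leading bit is 1):
  pos 0: 101010 XOR 110101 = 011111
  pos 1: 111110 XOR 110101 = 001011
  pos 3: 101101 XOR 110101 = 011000
  pos 4: 110000 XOR 110101 = 000101
  pos 7: 101010 XOR 110101 = 011111
  pos 8: 111110 XOR 110101 = 001011
  pos 10: 101100 XOR 110101 = 011001
  pos 11: 110010 XOR 110101 = 000111
Remainder (last 5 bits) = 00111. This is the CRC / FCS.

00111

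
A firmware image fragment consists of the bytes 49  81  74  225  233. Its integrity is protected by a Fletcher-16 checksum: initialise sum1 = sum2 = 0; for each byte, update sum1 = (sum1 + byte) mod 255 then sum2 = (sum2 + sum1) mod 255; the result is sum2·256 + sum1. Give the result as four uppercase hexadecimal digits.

C798

Running sums (mod 255):
  after byte 0 (49): sum1=49, sum2=49
  after byte 1 (81): sum1=130, sum2=179
  after byte 2 (74): sum1=204, sum2=128
  after byte 3 (225): sum1=174, sum2=47
  after byte 4 (233): sum1=152, sum2=199
Checksum = sum2·256 + sum1 = 199·256 + 152 = 51096 = 0xC798.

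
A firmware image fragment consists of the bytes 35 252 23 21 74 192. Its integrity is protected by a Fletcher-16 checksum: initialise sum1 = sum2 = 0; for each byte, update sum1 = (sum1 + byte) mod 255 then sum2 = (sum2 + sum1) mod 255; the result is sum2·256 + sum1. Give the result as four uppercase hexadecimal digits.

B457

Running sums (mod 255):
  after byte 0 (35): sum1=35, sum2=35
  after byte 1 (252): sum1=32, sum2=67
  after byte 2 (23): sum1=55, sum2=122
  after byte 3 (21): sum1=76, sum2=198
  after byte 4 (74): sum1=150, sum2=93
  after byte 5 (192): sum1=87, sum2=180
Checksum = sum2·256 + sum1 = 180·256 + 87 = 46167 = 0xB457.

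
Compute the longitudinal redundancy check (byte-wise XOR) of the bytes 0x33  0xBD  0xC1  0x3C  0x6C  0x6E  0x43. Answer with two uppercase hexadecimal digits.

XOR the bytes together:
  start with 0x33
  0x33 ⊕ 0xBD = 0x8E
  0x8E ⊕ 0xC1 = 0x4F
  0x4F ⊕ 0x3C = 0x73
  0x73 ⊕ 0x6C = 0x1F
  0x1F ⊕ 0x6E = 0x71
  0x71 ⊕ 0x43 = 0x32

32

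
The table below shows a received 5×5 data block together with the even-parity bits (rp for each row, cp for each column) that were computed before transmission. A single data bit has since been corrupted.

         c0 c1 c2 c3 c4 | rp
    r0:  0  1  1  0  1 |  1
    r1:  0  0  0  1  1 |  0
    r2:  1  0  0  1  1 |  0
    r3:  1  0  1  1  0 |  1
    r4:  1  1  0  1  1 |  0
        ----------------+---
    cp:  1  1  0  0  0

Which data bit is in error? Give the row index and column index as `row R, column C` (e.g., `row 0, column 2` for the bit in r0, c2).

row 2, column 1

Recompute each row's even parity and compare to rp:
  r0: data parity 1, sent rp 1 → ok
  r1: data parity 0, sent rp 0 → ok
  r2: data parity 1, sent rp 0 → mismatch
  r3: data parity 1, sent rp 1 → ok
  r4: data parity 0, sent rp 0 → ok
Recompute each column's even parity and compare to cp:
  c0: data parity 1, sent cp 1 → ok
  c1: data parity 0, sent cp 1 → mismatch
  c2: data parity 0, sent cp 0 → ok
  c3: data parity 0, sent cp 0 → ok
  c4: data parity 0, sent cp 0 → ok
Exactly one row (r2) and one column (c1) fail → the flipped bit is at their intersection.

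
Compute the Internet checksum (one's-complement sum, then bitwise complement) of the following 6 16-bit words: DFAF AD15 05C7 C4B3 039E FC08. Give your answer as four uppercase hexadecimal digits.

A918

One's-complement addition (fold any carry out of bit 15 back into bit 0):
  0xDFAF + 0xAD15 = 0x18CC4 → wrap carry → 0x8CC5
  0x8CC5 + 0x05C7 = 0x0928C
  0x928C + 0xC4B3 = 0x1573F → wrap carry → 0x5740
  0x5740 + 0x039E = 0x05ADE
  0x5ADE + 0xFC08 = 0x156E6 → wrap carry → 0x56E7
One's-complement sum = 0x56E7.
Checksum = ~0x56E7 & 0xFFFF = 0xA918.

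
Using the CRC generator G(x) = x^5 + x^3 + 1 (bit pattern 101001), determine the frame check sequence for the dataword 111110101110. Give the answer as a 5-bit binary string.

10100

Append 5 zeros: 11111010111000000. Divide by 101001 (XOR where the leading bit is 1):
  pos 0: 111110 XOR 101001 = 010111
  pos 1: 101111 XOR 101001 = 000110
  pos 4: 110011 XOR 101001 = 011010
  pos 5: 110101 XOR 101001 = 011100
  pos 6: 111000 XOR 101001 = 010001
  pos 7: 100010 XOR 101001 = 001011
  pos 9: 101100 XOR 101001 = 000101
Remainder (last 5 bits) = 10100. This is the CRC / FCS.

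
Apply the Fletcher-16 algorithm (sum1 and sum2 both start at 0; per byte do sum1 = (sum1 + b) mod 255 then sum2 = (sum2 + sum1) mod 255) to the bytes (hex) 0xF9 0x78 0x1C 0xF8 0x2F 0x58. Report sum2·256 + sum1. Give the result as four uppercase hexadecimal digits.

Running sums (mod 255):
  after byte 0 (0xF9): sum1=249, sum2=249
  after byte 1 (0x78): sum1=114, sum2=108
  after byte 2 (0x1C): sum1=142, sum2=250
  after byte 3 (0xF8): sum1=135, sum2=130
  after byte 4 (0x2F): sum1=182, sum2=57
  after byte 5 (0x58): sum1=15, sum2=72
Checksum = sum2·256 + sum1 = 72·256 + 15 = 18447 = 0x480F.

480F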